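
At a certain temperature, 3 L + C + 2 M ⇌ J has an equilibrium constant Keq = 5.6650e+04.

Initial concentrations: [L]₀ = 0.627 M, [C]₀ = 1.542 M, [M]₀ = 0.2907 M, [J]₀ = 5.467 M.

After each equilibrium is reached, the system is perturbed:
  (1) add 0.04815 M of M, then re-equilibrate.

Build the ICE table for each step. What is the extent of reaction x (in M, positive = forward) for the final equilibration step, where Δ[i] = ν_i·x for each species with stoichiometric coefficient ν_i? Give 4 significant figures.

x = 0.01506 M

Q₀ = 170.2 vs Keq = 5.6650e+04 ⇒ Q<K, forward
Step 1:
                    L           C           M           J
  init          0.627       1.542      0.2907       5.467
  Δ           -0.3503     -0.1168     -0.2336      0.1168
  eq           0.2767       1.425     0.05715       5.584
  solve Keq expr → x = 0.1168; check Q = 5.6650e+04
Then add 0.04815 M of M.
Step 2:
                    L           C           M           J
  init         0.2767       1.425      0.1053       5.584
  Δ          -0.04519    -0.01506    -0.03013     0.01506
  eq           0.2315        1.41     0.07517       5.599
  solve Keq expr → x = 0.01506; check Q = 5.6650e+04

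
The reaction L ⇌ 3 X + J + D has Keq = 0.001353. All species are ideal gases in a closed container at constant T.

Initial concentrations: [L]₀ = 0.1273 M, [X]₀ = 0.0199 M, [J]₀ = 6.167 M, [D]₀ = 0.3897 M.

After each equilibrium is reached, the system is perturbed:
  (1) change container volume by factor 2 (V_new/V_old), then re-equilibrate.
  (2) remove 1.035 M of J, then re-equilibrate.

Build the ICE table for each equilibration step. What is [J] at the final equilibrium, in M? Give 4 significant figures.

[J]_eq = 2.063 M

Q₀ = 1.4878e-04 vs Keq = 0.001353 ⇒ Q<K, forward
Step 1:
                    L           X           J           D
  init         0.1273      0.0199       6.167      0.3897
  Δ         -0.006875     0.02062    0.006875    0.006875
  eq           0.1204     0.04052       6.174      0.3966
  solve Keq expr → x = 0.006875; check Q = 0.001353
Then change container volume by factor 2 (V_new/V_old).
Step 2:
                    L           X           J           D
  init        0.06021     0.02026       3.087      0.1983
  Δ         -0.009105     0.02731    0.009105    0.009105
  eq          0.05111     0.04758       3.096      0.2074
  solve Keq expr → x = 0.009105; check Q = 0.001353
Then remove 1.035 M of J.
Step 3:
                    L           X           J           D
  init        0.05111     0.04758       2.061      0.2074
  Δ         -0.002001    0.006002    0.002001    0.002001
  eq          0.04911     0.05358       2.063      0.2094
  solve Keq expr → x = 0.002001; check Q = 0.001353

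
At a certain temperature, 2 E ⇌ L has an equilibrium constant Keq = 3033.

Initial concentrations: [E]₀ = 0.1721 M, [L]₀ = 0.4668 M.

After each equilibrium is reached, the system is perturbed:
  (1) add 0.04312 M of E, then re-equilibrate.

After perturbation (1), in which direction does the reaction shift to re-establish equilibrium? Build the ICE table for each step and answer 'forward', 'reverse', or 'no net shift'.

Direction: forward

Q₀ = 15.76 vs Keq = 3033 ⇒ Q<K, forward
Step 1:
                    E           L
  init         0.1721      0.4668
  Δ           -0.1587     0.07934
  eq          0.01342      0.5461
  solve Keq expr → x = 0.07934; check Q = 3033
Then add 0.04312 M of E.
Step 2:
                    E           L
  init        0.05654      0.5461
  Δ          -0.04286     0.02143
  eq          0.01368      0.5676
  solve Keq expr → x = 0.02143; check Q = 3033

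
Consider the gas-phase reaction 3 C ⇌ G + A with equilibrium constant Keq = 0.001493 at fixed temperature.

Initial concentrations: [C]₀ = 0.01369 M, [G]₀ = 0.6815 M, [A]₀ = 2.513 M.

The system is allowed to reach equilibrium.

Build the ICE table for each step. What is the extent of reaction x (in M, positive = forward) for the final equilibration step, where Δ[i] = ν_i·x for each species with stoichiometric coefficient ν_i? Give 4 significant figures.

x = -0.6746 M

Q₀ = 6.6749e+05 vs Keq = 0.001493 ⇒ Q>K, reverse
Step 1:
                  C         G         A
  I         0.01369    0.6815     2.513
  C           2.024   -0.6746   -0.6746
  E           2.038   0.00687     1.838
  solve Keq expr → x = -0.6746; check Q = 0.001493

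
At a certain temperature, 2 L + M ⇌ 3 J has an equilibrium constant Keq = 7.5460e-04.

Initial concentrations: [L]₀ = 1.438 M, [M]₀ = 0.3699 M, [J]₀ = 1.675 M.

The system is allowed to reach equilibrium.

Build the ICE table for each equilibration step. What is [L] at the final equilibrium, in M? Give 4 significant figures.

[L]_eq = 2.449 M

Q₀ = 6.144 vs Keq = 7.5460e-04 ⇒ Q>K, reverse
Step 1:
                   L          M          J
  Initial      1.438     0.3699      1.675
  Change       1.011     0.5056     -1.517
  Equil        2.449     0.8755     0.1582
  solve Keq expr → x = -0.5056; check Q = 7.5460e-04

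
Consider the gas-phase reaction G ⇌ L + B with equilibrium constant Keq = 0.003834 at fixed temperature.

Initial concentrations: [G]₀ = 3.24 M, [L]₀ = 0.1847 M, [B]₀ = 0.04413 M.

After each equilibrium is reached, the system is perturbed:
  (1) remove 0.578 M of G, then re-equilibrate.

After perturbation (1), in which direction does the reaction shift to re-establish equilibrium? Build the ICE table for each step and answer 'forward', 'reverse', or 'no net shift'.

Direction: reverse

Q₀ = 0.002516 vs Keq = 0.003834 ⇒ Q<K, forward
Step 1:
                    G           L           B
  init           3.24      0.1847     0.04413
  Δ           -0.0171      0.0171      0.0171
  eq            3.223      0.2018     0.06123
  solve Keq expr → x = 0.0171; check Q = 0.003834
Then remove 0.578 M of G.
Step 2:
                    G           L           B
  init          2.645      0.2018     0.06123
  Δ           0.00858    -0.00858    -0.00858
  eq            2.653      0.1932     0.05265
  solve Keq expr → x = -0.00858; check Q = 0.003834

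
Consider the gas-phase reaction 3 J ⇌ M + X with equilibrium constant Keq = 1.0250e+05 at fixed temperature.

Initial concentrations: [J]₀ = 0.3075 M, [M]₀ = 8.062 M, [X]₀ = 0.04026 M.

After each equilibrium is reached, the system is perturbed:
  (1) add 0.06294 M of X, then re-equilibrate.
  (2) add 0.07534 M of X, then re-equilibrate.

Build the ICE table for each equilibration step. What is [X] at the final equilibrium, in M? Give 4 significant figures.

[X]_eq = 0.2718 M

Q₀ = 11.16 vs Keq = 1.0250e+05 ⇒ Q<K, forward
Step 1:
                  J         M         X
  I          0.3075     8.062   0.04026
  C         -0.2854   0.09514   0.09514
  E         0.02209     8.157    0.1354
  solve Keq expr → x = 0.09514; check Q = 1.0250e+05
Then add 0.06294 M of X.
Step 2:
                  J         M         X
  I         0.02209     8.157    0.1983
  C        0.002955 -9.8490e-04 -9.8490e-04
  E         0.02504     8.156    0.1974
  solve Keq expr → x = -9.8490e-04; check Q = 1.0250e+05
Then add 0.07534 M of X.
Step 3:
                  J         M         X
  I         0.02504     8.156    0.2727
  C        0.002817 -9.3895e-04 -9.3895e-04
  E         0.02786     8.155    0.2718
  solve Keq expr → x = -9.3895e-04; check Q = 1.0250e+05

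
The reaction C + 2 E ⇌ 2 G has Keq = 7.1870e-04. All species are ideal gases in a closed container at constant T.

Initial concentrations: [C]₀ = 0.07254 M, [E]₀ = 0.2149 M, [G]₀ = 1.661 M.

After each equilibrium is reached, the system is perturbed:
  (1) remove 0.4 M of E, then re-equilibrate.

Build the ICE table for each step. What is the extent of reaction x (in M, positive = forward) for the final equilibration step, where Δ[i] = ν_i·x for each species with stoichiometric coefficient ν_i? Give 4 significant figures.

Q₀ = 823.5 vs Keq = 7.1870e-04 ⇒ Q>K, reverse
Step 1:
                  C         E         G
  Initial   0.07254    0.2149     1.661
  Change     0.8075     1.615    -1.615
  Equil        0.88      1.83   0.04602
  solve Keq expr → x = -0.8075; check Q = 7.1870e-04
Then remove 0.4 M of E.
Step 2:
                  C         E         G
  Initial      0.88      1.43   0.04602
  Change   0.004858  0.009716 -0.009716
  Equil      0.8849      1.44    0.0363
  solve Keq expr → x = -0.004858; check Q = 7.1870e-04

x = -0.004858 M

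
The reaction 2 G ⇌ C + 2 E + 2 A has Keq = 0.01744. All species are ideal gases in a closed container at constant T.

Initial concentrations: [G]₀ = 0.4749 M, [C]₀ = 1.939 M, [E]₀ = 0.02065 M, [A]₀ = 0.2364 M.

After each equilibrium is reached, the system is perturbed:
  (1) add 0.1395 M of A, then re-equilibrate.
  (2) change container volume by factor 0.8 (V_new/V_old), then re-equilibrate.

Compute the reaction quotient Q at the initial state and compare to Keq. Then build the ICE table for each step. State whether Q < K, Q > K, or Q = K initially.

Q₀ = 2.0488e-04; Q < K (proceeds forward)

Q₀ = 2.0488e-04 vs Keq = 0.01744 ⇒ Q<K, forward
Step 1:
                  G         C         E         A
  init       0.4749     1.939   0.02065    0.2364
  Δ        -0.08995   0.04497   0.08995   0.08995
  eq          0.385     1.984    0.1106    0.3263
  solve Keq expr → x = 0.04497; check Q = 0.01744
Then add 0.1395 M of A.
Step 2:
                  G         C         E         A
  init        0.385     1.984    0.1106    0.4658
  Δ         0.02369  -0.01184  -0.02369  -0.02369
  eq         0.4086     1.972   0.08691    0.4422
  solve Keq expr → x = -0.01184; check Q = 0.01744
Then change container volume by factor 0.8 (V_new/V_old).
Step 3:
                  G         C         E         A
  init       0.5108     2.465    0.1086    0.5527
  Δ         0.02351  -0.01175  -0.02351  -0.02351
  eq         0.5343     2.453   0.08513    0.5292
  solve Keq expr → x = -0.01175; check Q = 0.01744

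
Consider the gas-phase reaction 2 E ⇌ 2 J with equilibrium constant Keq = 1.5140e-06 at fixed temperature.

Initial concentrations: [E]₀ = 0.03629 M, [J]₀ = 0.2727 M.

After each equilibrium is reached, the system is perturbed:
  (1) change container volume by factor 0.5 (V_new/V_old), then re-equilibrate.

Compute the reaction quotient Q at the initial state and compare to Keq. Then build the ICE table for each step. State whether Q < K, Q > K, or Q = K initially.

Q₀ = 56.47; Q > K (proceeds reverse)

Q₀ = 56.47 vs Keq = 1.5140e-06 ⇒ Q>K, reverse
Step 1:
                   E          J
  Initial    0.03629     0.2727
  Change      0.2723    -0.2723
  Equil       0.3086 3.7973e-04
  solve Keq expr → x = -0.1362; check Q = 1.5140e-06
Then change container volume by factor 0.5 (V_new/V_old).
Step 2:
                   E          J
  Initial     0.6172 7.5946e-04
  Change           0          0
  Equil       0.6172 7.5946e-04
  solve Keq expr → x = 0; check Q = 1.5140e-06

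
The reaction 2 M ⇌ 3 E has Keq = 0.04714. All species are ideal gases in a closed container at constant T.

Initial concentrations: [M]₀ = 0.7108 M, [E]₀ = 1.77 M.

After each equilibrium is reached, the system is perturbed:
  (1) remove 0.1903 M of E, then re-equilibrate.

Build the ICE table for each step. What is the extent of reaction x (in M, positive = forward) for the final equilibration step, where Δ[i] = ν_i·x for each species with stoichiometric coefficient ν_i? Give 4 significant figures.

x = 0.05565 M

Q₀ = 10.98 vs Keq = 0.04714 ⇒ Q>K, reverse
Step 1:
                    M           E
  init         0.7108        1.77
  Δ            0.8552      -1.283
  eq            1.566      0.4872
  solve Keq expr → x = -0.4276; check Q = 0.04714
Then remove 0.1903 M of E.
Step 2:
                    M           E
  init          1.566      0.2969
  Δ           -0.1113      0.1669
  eq            1.455      0.4638
  solve Keq expr → x = 0.05565; check Q = 0.04714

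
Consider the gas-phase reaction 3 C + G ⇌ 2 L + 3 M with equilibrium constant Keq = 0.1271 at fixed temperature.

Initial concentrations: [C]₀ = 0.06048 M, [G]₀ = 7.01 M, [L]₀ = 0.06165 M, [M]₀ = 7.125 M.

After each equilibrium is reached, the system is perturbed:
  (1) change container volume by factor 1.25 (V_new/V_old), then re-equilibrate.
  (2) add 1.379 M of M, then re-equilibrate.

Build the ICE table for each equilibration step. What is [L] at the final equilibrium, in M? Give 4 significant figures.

Q₀ = 886.5 vs Keq = 0.1271 ⇒ Q>K, reverse
Step 1:
                   C          G          L          M
  Initial    0.06048       7.01    0.06165      7.125
  Change     0.08812    0.02937   -0.05875   -0.08812
  Equil       0.1486      7.039   0.002903      7.037
  solve Keq expr → x = -0.02937; check Q = 0.1271
Then change container volume by factor 1.25 (V_new/V_old).
Step 2:
                   C          G          L          M
  Initial     0.1189      5.631   0.002322       5.63
  Change  -3.9147e-04 -1.3049e-04 2.6098e-04 3.9147e-04
  Equil       0.1185      5.631   0.002583       5.63
  solve Keq expr → x = 1.3049e-04; check Q = 0.1271
Then add 1.379 M of M.
Step 3:
                   C          G          L          M
  Initial     0.1185      5.631   0.002583      7.009
  Change    0.001047 3.4916e-04 -6.9833e-04  -0.001047
  Equil       0.1195      5.632   0.001885      7.008
  solve Keq expr → x = -3.4916e-04; check Q = 0.1271

[L]_eq = 0.001885 M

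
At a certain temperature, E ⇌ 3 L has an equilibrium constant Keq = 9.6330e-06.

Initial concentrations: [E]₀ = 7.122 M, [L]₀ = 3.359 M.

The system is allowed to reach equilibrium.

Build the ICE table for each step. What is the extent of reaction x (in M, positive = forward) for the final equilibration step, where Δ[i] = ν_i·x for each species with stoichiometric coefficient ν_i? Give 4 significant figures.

x = -1.105 M

Q₀ = 5.321 vs Keq = 9.6330e-06 ⇒ Q>K, reverse
Step 1:
                  E         L
  Initial     7.122     3.359
  Change      1.105    -3.316
  Equil       8.227   0.04295
  solve Keq expr → x = -1.105; check Q = 9.6330e-06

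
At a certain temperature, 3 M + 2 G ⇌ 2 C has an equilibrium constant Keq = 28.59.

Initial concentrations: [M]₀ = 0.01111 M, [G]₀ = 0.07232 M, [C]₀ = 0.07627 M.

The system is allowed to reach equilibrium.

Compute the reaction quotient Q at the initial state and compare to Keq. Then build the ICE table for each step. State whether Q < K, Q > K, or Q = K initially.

Q₀ = 8.1105e+05 vs Keq = 28.59 ⇒ Q>K, reverse
Step 1:
                   M          G          C
  I          0.01111    0.07232    0.07627
  C          0.08413    0.05609   -0.05609
  E          0.09524     0.1284    0.02018
  solve Keq expr → x = -0.02804; check Q = 28.59

Q₀ = 8.1105e+05; Q > K (proceeds reverse)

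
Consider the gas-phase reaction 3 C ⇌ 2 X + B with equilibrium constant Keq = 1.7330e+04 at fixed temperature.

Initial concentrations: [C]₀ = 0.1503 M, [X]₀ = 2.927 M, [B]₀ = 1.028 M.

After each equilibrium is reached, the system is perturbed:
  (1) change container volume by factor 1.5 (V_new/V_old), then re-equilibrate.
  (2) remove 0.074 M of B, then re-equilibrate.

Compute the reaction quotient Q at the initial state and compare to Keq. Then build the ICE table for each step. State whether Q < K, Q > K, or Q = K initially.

Q₀ = 2594; Q < K (proceeds forward)

Q₀ = 2594 vs Keq = 1.7330e+04 ⇒ Q<K, forward
Step 1:
                   C          X          B
  Initial     0.1503      2.927      1.028
  Change    -0.06907    0.04604    0.02302
  Equil      0.08123      2.973      1.051
  solve Keq expr → x = 0.02302; check Q = 1.7330e+04
Then change container volume by factor 1.5 (V_new/V_old).
Step 2:
                   C          X          B
  Initial    0.05416      1.982     0.7007
  Change           0          0          0
  Equil      0.05416      1.982     0.7007
  solve Keq expr → x = 0; check Q = 1.7330e+04
Then remove 0.074 M of B.
Step 3:
                   C          X          B
  Initial    0.05416      1.982     0.6267
  Change   -0.001937   0.001292 6.4576e-04
  Equil      0.05222      1.983     0.6273
  solve Keq expr → x = 6.4576e-04; check Q = 1.7330e+04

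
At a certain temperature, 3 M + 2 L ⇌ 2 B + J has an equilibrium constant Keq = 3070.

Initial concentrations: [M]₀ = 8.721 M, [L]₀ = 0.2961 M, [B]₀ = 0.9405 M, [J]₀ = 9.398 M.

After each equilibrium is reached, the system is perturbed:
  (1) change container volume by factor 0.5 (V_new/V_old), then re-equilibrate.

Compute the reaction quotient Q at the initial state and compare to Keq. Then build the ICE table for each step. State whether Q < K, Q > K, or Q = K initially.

Q₀ = 0.1429; Q < K (proceeds forward)

Q₀ = 0.1429 vs Keq = 3070 ⇒ Q<K, forward
Step 1:
                   M          L          B          J
  I            8.721     0.2961     0.9405      9.398
  C          -0.4398    -0.2932     0.2932     0.1466
  E            8.281   0.002887      1.234      9.545
  solve Keq expr → x = 0.1466; check Q = 3070
Then change container volume by factor 0.5 (V_new/V_old).
Step 2:
                   M          L          B          J
  I            16.56   0.005773      2.467      19.09
  C        -0.004323  -0.002882   0.002882   0.001441
  E            16.56   0.002891       2.47      19.09
  solve Keq expr → x = 0.001441; check Q = 3070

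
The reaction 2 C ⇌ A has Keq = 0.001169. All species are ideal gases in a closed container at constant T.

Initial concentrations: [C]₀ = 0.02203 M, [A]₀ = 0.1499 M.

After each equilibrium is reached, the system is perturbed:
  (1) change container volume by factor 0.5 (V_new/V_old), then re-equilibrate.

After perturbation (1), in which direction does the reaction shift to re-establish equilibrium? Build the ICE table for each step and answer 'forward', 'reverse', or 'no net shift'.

Direction: forward

Q₀ = 308.9 vs Keq = 0.001169 ⇒ Q>K, reverse
Step 1:
                  C         A
  I         0.02203    0.1499
  C          0.2996   -0.1498
  E          0.3216 1.2090e-04
  solve Keq expr → x = -0.1498; check Q = 0.001169
Then change container volume by factor 0.5 (V_new/V_old).
Step 2:
                  C         A
  I          0.6432 2.4179e-04
  C       -4.8214e-04 2.4107e-04
  E          0.6427 4.8286e-04
  solve Keq expr → x = 2.4107e-04; check Q = 0.001169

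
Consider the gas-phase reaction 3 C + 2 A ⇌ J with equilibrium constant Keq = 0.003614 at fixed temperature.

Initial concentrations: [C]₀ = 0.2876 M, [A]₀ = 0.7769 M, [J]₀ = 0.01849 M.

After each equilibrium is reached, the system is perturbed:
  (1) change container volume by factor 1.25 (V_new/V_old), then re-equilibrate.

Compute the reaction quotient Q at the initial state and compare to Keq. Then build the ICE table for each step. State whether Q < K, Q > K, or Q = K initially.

Q₀ = 1.288 vs Keq = 0.003614 ⇒ Q>K, reverse
Step 1:
                    C           A           J
  I            0.2876      0.7769     0.01849
  C           0.05518     0.03679    -0.01839
  E            0.3428      0.8137  9.6372e-05
  solve Keq expr → x = -0.01839; check Q = 0.003614
Then change container volume by factor 1.25 (V_new/V_old).
Step 2:
                    C           A           J
  I            0.2742      0.6509  7.7098e-05
  C        1.3639e-04  9.0925e-05 -4.5463e-05
  E            0.2744       0.651  3.1635e-05
  solve Keq expr → x = -4.5463e-05; check Q = 0.003614

Q₀ = 1.288; Q > K (proceeds reverse)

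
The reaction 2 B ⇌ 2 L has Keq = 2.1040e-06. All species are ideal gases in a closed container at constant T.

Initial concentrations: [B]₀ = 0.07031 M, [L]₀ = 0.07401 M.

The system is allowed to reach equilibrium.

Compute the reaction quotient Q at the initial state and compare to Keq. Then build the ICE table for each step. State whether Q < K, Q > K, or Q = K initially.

Q₀ = 1.108 vs Keq = 2.1040e-06 ⇒ Q>K, reverse
Step 1:
                    B           L
  Initial     0.07031     0.07401
  Change       0.0738     -0.0738
  Equil        0.1441  2.0904e-04
  solve Keq expr → x = -0.0369; check Q = 2.1040e-06

Q₀ = 1.108; Q > K (proceeds reverse)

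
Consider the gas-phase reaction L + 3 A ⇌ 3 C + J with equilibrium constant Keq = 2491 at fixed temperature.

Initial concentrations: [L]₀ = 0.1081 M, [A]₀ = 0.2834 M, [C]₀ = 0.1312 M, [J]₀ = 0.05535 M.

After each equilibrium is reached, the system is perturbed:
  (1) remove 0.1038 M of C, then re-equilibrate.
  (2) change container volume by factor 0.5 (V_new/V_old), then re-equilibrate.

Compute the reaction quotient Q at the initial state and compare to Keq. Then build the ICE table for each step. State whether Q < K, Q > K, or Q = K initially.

Q₀ = 0.0508 vs Keq = 2491 ⇒ Q<K, forward
Step 1:
                   L          A          C          J
  I           0.1081     0.2834     0.1312    0.05535
  C         -0.07929    -0.2379     0.2379    0.07929
  E          0.02881    0.04552     0.3691     0.1346
  solve Keq expr → x = 0.07929; check Q = 2491
Then remove 0.1038 M of C.
Step 2:
                   L          A          C          J
  I          0.02881    0.04552     0.2653     0.1346
  C        -0.003298  -0.009893   0.009893   0.003298
  E          0.02551    0.03563     0.2752     0.1379
  solve Keq expr → x = 0.003298; check Q = 2491
Then change container volume by factor 0.5 (V_new/V_old).
Step 3:
                   L          A          C          J
  I          0.05102    0.07126     0.5503     0.2759
  C                0          0          0          0
  E          0.05102    0.07126     0.5503     0.2759
  solve Keq expr → x = 0; check Q = 2491

Q₀ = 0.0508; Q < K (proceeds forward)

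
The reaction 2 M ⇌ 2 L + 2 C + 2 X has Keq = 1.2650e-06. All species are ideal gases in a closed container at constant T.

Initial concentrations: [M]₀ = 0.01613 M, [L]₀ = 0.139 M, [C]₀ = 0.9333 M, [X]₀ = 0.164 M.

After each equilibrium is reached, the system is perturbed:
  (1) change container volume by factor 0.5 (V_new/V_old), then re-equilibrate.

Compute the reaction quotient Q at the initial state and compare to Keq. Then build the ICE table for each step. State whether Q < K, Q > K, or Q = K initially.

Q₀ = 1.74; Q > K (proceeds reverse)

Q₀ = 1.74 vs Keq = 1.2650e-06 ⇒ Q>K, reverse
Step 1:
                  M         L         C         X
  I         0.01613     0.139    0.9333     0.164
  C          0.1324   -0.1324   -0.1324   -0.1324
  E          0.1485  0.006601    0.8009    0.0316
  solve Keq expr → x = -0.0662; check Q = 1.2650e-06
Then change container volume by factor 0.5 (V_new/V_old).
Step 2:
                  M         L         C         X
  I          0.2971    0.0132     1.602    0.0632
  C        0.009196 -0.009196 -0.009196 -0.009196
  E          0.3063  0.004005     1.593     0.054
  solve Keq expr → x = -0.004598; check Q = 1.2650e-06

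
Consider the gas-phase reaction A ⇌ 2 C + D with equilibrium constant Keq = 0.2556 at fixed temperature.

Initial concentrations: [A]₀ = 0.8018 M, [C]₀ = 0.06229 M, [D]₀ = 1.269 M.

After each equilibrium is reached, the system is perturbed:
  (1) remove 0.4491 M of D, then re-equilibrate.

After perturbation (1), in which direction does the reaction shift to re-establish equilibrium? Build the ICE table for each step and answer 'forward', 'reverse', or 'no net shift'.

Direction: forward

Q₀ = 0.006141 vs Keq = 0.2556 ⇒ Q<K, forward
Step 1:
                   A          C          D
  init        0.8018    0.06229      1.269
  Δ          -0.1418     0.2835     0.1418
  eq            0.66     0.3458      1.411
  solve Keq expr → x = 0.1418; check Q = 0.2556
Then remove 0.4491 M of D.
Step 2:
                   A          C          D
  init          0.66     0.3458     0.9617
  Δ         -0.02888    0.05776    0.02888
  eq          0.6312     0.4036     0.9905
  solve Keq expr → x = 0.02888; check Q = 0.2556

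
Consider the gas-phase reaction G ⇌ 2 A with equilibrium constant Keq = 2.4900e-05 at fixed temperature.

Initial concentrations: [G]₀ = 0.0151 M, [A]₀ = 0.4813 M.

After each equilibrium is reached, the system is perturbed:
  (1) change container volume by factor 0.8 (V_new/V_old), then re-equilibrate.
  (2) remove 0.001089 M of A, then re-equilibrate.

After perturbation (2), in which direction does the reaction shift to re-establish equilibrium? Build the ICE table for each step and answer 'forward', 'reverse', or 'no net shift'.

Q₀ = 15.34 vs Keq = 2.4900e-05 ⇒ Q>K, reverse
Step 1:
                   G          A
  I           0.0151     0.4813
  C           0.2394    -0.4788
  E           0.2545   0.002517
  solve Keq expr → x = -0.2394; check Q = 2.4900e-05
Then change container volume by factor 0.8 (V_new/V_old).
Step 2:
                   G          A
  I           0.3181   0.003147
  C       1.6573e-04 -3.3147e-04
  E           0.3183   0.002815
  solve Keq expr → x = -1.6573e-04; check Q = 2.4900e-05
Then remove 0.001089 M of A.
Step 3:
                   G          A
  I           0.3183   0.001726
  C       -5.4330e-04   0.001087
  E           0.3177   0.002813
  solve Keq expr → x = 5.4330e-04; check Q = 2.4900e-05

Direction: forward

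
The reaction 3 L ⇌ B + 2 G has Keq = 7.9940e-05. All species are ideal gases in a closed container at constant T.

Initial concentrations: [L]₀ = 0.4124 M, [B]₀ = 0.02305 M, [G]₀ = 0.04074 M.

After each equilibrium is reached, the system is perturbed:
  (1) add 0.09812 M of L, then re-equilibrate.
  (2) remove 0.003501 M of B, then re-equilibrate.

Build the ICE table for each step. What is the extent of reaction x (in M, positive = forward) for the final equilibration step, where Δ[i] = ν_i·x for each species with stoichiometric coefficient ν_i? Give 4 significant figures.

x = 0.001035 M

Q₀ = 5.4545e-04 vs Keq = 7.9940e-05 ⇒ Q>K, reverse
Step 1:
                  L         B         G
  I          0.4124   0.02305   0.04074
  C         0.02776 -0.009255  -0.01851
  E          0.4402    0.0138   0.02223
  solve Keq expr → x = -0.009255; check Q = 7.9940e-05
Then add 0.09812 M of L.
Step 2:
                  L         B         G
  I          0.5383    0.0138   0.02223
  C       -0.007358  0.002453  0.004905
  E          0.5309   0.01625   0.02714
  solve Keq expr → x = 0.002453; check Q = 7.9940e-05
Then remove 0.003501 M of B.
Step 3:
                  L         B         G
  I          0.5309   0.01275   0.02714
  C       -0.003105  0.001035   0.00207
  E          0.5278   0.01378   0.02921
  solve Keq expr → x = 0.001035; check Q = 7.9940e-05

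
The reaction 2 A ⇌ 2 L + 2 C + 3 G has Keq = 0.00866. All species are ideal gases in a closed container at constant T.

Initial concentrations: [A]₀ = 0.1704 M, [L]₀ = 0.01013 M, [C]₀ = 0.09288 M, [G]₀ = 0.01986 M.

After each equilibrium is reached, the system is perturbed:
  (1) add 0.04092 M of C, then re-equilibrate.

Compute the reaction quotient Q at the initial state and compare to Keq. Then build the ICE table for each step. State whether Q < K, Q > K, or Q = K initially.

Q₀ = 2.3882e-10; Q < K (proceeds forward)

Q₀ = 2.3882e-10 vs Keq = 0.00866 ⇒ Q<K, forward
Step 1:
                  A         L         C         G
  I          0.1704   0.01013   0.09288   0.01986
  C          -0.134     0.134     0.134    0.2009
  E         0.03644    0.1441    0.2268    0.2208
  solve Keq expr → x = 0.06698; check Q = 0.00866
Then add 0.04092 M of C.
Step 2:
                  A         L         C         G
  I         0.03644    0.1441    0.2678    0.2208
  C        0.003506 -0.003506 -0.003506 -0.005259
  E         0.03995    0.1406    0.2643    0.2155
  solve Keq expr → x = -0.001753; check Q = 0.00866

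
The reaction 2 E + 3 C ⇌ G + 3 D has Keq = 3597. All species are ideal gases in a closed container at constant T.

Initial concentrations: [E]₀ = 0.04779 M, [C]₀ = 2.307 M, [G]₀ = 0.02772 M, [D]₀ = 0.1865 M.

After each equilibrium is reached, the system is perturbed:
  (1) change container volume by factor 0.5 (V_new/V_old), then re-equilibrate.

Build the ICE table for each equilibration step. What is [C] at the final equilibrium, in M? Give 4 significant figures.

Q₀ = 0.006412 vs Keq = 3597 ⇒ Q<K, forward
Step 1:
                    E           C           G           D
  init        0.04779       2.307     0.02772      0.1865
  Δ          -0.04764    -0.07146     0.02382     0.07146
  eq       1.4838e-04       2.236     0.05154       0.258
  solve Keq expr → x = 0.02382; check Q = 3597
Then change container volume by factor 0.5 (V_new/V_old).
Step 2:
                    E           C           G           D
  init     2.9675e-04       4.471      0.1031      0.5159
  Δ       -8.6785e-05 -1.3018e-04  4.3392e-05  1.3018e-04
  eq       2.0997e-04       4.471      0.1031      0.5161
  solve Keq expr → x = 4.3392e-05; check Q = 3597

[C]_eq = 4.471 M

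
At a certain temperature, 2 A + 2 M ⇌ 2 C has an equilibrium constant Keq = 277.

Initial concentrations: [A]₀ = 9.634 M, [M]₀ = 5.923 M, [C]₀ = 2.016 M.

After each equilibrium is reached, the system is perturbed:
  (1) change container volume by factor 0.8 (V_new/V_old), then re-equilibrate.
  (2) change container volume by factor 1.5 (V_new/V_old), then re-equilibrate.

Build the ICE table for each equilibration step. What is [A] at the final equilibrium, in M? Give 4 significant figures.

Q₀ = 0.001248 vs Keq = 277 ⇒ Q<K, forward
Step 1:
                   A          M          C
  I            9.634      5.923      2.016
  C             -5.8       -5.8        5.8
  E            3.834     0.1225      7.816
  solve Keq expr → x = 2.9; check Q = 277
Then change container volume by factor 0.8 (V_new/V_old).
Step 2:
                   A          M          C
  I            4.792     0.1531      9.771
  C          -0.0295    -0.0295     0.0295
  E            4.762     0.1236        9.8
  solve Keq expr → x = 0.01475; check Q = 277
Then change container volume by factor 1.5 (V_new/V_old).
Step 3:
                   A          M          C
  I            3.175    0.08243      6.533
  C          0.03899    0.03899   -0.03899
  E            3.214     0.1214      6.494
  solve Keq expr → x = -0.01949; check Q = 277

[A]_eq = 3.214 M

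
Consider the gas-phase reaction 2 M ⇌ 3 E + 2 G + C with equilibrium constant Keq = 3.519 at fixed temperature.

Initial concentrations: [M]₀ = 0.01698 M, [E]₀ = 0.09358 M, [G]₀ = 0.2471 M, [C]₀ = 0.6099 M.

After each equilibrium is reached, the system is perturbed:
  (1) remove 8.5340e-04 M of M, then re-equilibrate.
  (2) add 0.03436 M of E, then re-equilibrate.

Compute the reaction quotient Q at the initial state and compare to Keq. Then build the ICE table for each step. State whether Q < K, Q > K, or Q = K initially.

Q₀ = 0.1058; Q < K (proceeds forward)

Q₀ = 0.1058 vs Keq = 3.519 ⇒ Q<K, forward
Step 1:
                   M          E          G          C
  I          0.01698    0.09358     0.2471     0.6099
  C         -0.01286    0.01928    0.01286   0.006428
  E         0.004125     0.1129       0.26     0.6163
  solve Keq expr → x = 0.006428; check Q = 3.519
Then remove 8.5340e-04 M of M.
Step 2:
                   M          E          G          C
  I         0.003272     0.1129       0.26     0.6163
  C       7.7632e-04  -0.001164 -7.7632e-04 -3.8816e-04
  E         0.004048     0.1117     0.2592     0.6159
  solve Keq expr → x = -3.8816e-04; check Q = 3.519
Then add 0.03436 M of E.
Step 3:
                   M          E          G          C
  I         0.004048     0.1461     0.2592     0.6159
  C         0.001793   -0.00269  -0.001793 -8.9668e-04
  E         0.005841     0.1434     0.2574      0.615
  solve Keq expr → x = -8.9668e-04; check Q = 3.519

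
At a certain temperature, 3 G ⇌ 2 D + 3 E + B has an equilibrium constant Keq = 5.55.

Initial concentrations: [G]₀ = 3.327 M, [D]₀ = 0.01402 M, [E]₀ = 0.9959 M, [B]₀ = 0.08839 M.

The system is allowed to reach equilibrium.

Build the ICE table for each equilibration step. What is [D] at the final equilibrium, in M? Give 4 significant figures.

Q₀ = 4.6600e-07 vs Keq = 5.55 ⇒ Q<K, forward
Step 1:
                   G          D          E          B
  init         3.327    0.01402     0.9959    0.08839
  Δ           -1.775      1.183      1.775     0.5917
  eq           1.552      1.197      2.771     0.6801
  solve Keq expr → x = 0.5917; check Q = 5.55

[D]_eq = 1.197 M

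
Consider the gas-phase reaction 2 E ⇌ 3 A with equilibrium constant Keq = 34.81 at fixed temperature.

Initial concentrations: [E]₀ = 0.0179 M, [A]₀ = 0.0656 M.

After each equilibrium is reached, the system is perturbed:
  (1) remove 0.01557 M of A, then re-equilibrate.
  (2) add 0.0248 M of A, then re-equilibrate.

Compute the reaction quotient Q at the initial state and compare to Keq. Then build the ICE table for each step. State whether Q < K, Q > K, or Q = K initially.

Q₀ = 0.8811; Q < K (proceeds forward)

Q₀ = 0.8811 vs Keq = 34.81 ⇒ Q<K, forward
Step 1:
                  E         A
  Initial    0.0179    0.0656
  Change   -0.01362   0.02043
  Equil    0.004277   0.08603
  solve Keq expr → x = 0.006811; check Q = 34.81
Then remove 0.01557 M of A.
Step 2:
                  E         A
  Initial  0.004277   0.07046
  Change  -0.001005  0.001507
  Equil    0.003273   0.07197
  solve Keq expr → x = 5.0230e-04; check Q = 34.81
Then add 0.0248 M of A.
Step 3:
                  E         A
  Initial  0.003273   0.09677
  Change   0.001637 -0.002455
  Equil    0.004909   0.09432
  solve Keq expr → x = -8.1841e-04; check Q = 34.81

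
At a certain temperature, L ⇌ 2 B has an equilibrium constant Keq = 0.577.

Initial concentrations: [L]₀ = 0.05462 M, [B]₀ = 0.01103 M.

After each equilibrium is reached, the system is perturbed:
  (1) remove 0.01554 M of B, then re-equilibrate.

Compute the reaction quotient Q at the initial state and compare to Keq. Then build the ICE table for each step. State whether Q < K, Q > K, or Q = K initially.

Q₀ = 0.002227 vs Keq = 0.577 ⇒ Q<K, forward
Step 1:
                    L           B
  init        0.05462     0.01103
  Δ          -0.04016     0.08032
  eq          0.01446     0.09135
  solve Keq expr → x = 0.04016; check Q = 0.577
Then remove 0.01554 M of B.
Step 2:
                    L           B
  init        0.01446     0.07581
  Δ         -0.002912    0.005825
  eq          0.01155     0.08163
  solve Keq expr → x = 0.002912; check Q = 0.577

Q₀ = 0.002227; Q < K (proceeds forward)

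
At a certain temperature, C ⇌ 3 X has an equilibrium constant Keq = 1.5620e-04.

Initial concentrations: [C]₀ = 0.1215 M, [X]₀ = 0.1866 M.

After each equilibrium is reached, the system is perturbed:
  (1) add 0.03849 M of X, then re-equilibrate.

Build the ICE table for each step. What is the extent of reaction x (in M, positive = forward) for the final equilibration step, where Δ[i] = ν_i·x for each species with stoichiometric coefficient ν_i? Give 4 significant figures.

x = -0.01259 M

Q₀ = 0.05348 vs Keq = 1.5620e-04 ⇒ Q>K, reverse
Step 1:
                    C           X
  init         0.1215      0.1866
  Δ           0.05218     -0.1566
  eq           0.1737     0.03005
  solve Keq expr → x = -0.05218; check Q = 1.5620e-04
Then add 0.03849 M of X.
Step 2:
                    C           X
  init         0.1737     0.06854
  Δ           0.01259    -0.03778
  eq           0.1863     0.03076
  solve Keq expr → x = -0.01259; check Q = 1.5620e-04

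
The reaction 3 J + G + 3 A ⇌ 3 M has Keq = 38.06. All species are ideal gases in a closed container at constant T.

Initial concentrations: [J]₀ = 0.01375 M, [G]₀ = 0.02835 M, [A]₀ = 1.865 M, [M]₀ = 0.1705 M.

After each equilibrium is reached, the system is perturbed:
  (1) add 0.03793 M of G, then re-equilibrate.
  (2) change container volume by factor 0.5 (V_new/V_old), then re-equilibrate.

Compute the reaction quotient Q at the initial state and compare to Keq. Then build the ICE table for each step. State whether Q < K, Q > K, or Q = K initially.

Q₀ = 1.0368e+04 vs Keq = 38.06 ⇒ Q>K, reverse
Step 1:
                   J          G          A          M
  init       0.01375    0.02835      1.865     0.1705
  Δ          0.04306    0.01435    0.04306   -0.04306
  eq         0.05681     0.0427      1.908     0.1274
  solve Keq expr → x = -0.01435; check Q = 38.06
Then add 0.03793 M of G.
Step 2:
                   J          G          A          M
  init       0.05681    0.08063      1.908     0.1274
  Δ        -0.007455  -0.002485  -0.007455   0.007455
  eq         0.04935    0.07815      1.901     0.1349
  solve Keq expr → x = 0.002485; check Q = 38.06
Then change container volume by factor 0.5 (V_new/V_old).
Step 3:
                   J          G          A          M
  init       0.09871     0.1563      3.801     0.2698
  Δ         -0.04988   -0.01663   -0.04988    0.04988
  eq         0.04883     0.1397      3.751     0.3197
  solve Keq expr → x = 0.01663; check Q = 38.06

Q₀ = 1.0368e+04; Q > K (proceeds reverse)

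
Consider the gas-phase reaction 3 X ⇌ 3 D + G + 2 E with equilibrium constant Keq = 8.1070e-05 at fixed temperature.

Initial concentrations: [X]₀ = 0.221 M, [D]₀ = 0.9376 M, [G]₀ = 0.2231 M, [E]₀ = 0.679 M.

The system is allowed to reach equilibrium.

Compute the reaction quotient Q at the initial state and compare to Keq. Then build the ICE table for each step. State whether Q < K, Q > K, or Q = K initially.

Q₀ = 7.854; Q > K (proceeds reverse)

Q₀ = 7.854 vs Keq = 8.1070e-05 ⇒ Q>K, reverse
Step 1:
                    X           D           G           E
  Initial       0.221      0.9376      0.2231       0.679
  Change       0.6129     -0.6129     -0.2043     -0.4086
  Equil        0.8339      0.3247     0.01879      0.2704
  solve Keq expr → x = -0.2043; check Q = 8.1070e-05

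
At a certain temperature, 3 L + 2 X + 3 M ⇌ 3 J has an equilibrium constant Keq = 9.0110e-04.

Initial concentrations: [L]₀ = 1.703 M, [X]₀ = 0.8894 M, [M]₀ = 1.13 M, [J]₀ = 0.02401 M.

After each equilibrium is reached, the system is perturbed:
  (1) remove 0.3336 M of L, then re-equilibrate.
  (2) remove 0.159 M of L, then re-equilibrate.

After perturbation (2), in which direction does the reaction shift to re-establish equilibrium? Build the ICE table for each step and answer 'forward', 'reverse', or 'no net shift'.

Q₀ = 2.4553e-06 vs Keq = 9.0110e-04 ⇒ Q<K, forward
Step 1:
                    L           X           M           J
  I             1.703      0.8894        1.13     0.02401
  C           -0.1124     -0.0749     -0.1124      0.1124
  E             1.591      0.8145       1.018      0.1364
  solve Keq expr → x = 0.03745; check Q = 9.0110e-04
Then remove 0.3336 M of L.
Step 2:
                    L           X           M           J
  I             1.257      0.8145       1.018      0.1364
  C            0.0228      0.0152      0.0228     -0.0228
  E              1.28      0.8297        1.04      0.1136
  solve Keq expr → x = -0.007599; check Q = 9.0110e-04
Then remove 0.159 M of L.
Step 3:
                    L           X           M           J
  I             1.121      0.8297        1.04      0.1136
  C           0.01138    0.007588     0.01138    -0.01138
  E             1.132      0.8373       1.052      0.1022
  solve Keq expr → x = -0.003794; check Q = 9.0110e-04

Direction: reverse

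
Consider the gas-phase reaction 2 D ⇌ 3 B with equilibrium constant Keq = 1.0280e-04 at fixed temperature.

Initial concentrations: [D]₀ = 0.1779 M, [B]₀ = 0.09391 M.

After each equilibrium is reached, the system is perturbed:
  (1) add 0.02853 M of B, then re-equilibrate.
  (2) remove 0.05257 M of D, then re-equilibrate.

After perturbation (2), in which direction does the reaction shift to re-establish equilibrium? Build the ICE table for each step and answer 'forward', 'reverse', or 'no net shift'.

Q₀ = 0.02617 vs Keq = 1.0280e-04 ⇒ Q>K, reverse
Step 1:
                    D           B
  init         0.1779     0.09391
  Δ           0.05092    -0.07638
  eq           0.2288     0.01753
  solve Keq expr → x = -0.02546; check Q = 1.0280e-04
Then add 0.02853 M of B.
Step 2:
                    D           B
  init         0.2288     0.04606
  Δ            0.0184     -0.0276
  eq           0.2472     0.01845
  solve Keq expr → x = -0.009201; check Q = 1.0280e-04
Then remove 0.05257 M of D.
Step 3:
                    D           B
  init         0.1947     0.01845
  Δ           0.00175   -0.002624
  eq           0.1964     0.01583
  solve Keq expr → x = -8.7482e-04; check Q = 1.0280e-04

Direction: reverse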